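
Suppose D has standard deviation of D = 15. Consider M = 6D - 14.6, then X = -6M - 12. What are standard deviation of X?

standard deviation of X = 540

standard deviation of M = |6|·15 = 90.
standard deviation of X = |-6|·90 = 540.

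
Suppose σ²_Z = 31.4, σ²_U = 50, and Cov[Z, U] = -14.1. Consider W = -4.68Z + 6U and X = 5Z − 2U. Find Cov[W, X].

By bilinearity, Cov[W, X] = ac·σ²_Z + bd·σ²_U + (ad+bc)·Cov[Z, U], with a=-4.68, b=6, c=5, d=-2.
ac·σ²_Z = (-4.68)·5·31.4 = -734.76
bd·σ²_U = 6·(-2)·50 = -600
(ad+bc)·Cov[Z, U] = (39.36)·(-14.1) = -554.976
Cov[W, X] = -734.76 + (-600) + (-554.976) = -1889.736.

Cov[W, X] = -1889.736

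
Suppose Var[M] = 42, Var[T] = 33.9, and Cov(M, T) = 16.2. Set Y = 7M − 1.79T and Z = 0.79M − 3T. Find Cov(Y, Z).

By bilinearity, Cov(Y, Z) = ac·Var[M] + bd·Var[T] + (ad+bc)·Cov(M, T), with a=7, b=-1.79, c=0.79, d=-3.
ac·Var[M] = 7·0.79·42 = 232.26
bd·Var[T] = (-1.79)·(-3)·33.9 = 182.043
(ad+bc)·Cov(M, T) = (-22.4141)·16.2 = -363.10842
Cov(Y, Z) = 232.26 + 182.043 + (-363.10842) = 51.19458.

Cov(Y, Z) = 51.19458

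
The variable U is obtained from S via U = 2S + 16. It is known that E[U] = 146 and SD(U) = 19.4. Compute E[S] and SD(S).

E[S] = 65, SD(S) = 9.7

From U = 2S + 16: E[U] = a·E[S] + b, so E[S] = (E[U] − b)/a = (146 − 16)/2 = 65.
SD(U) = |a|·SD(S), so SD(S) = 19.4/|2| = 9.7.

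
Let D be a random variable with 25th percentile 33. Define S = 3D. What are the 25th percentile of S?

Since a = 3 > 0 the transformation is increasing, so the 25th percentile of S = a·(P_{25} of D) + b = 3·33 = 99.

25th percentile of S = 99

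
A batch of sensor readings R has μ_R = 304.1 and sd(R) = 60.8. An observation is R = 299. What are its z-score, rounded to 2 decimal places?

z = -0.08

z = (R − μ_R) / sd(R) = (299 − 304.1) / 60.8 ≈ -0.08.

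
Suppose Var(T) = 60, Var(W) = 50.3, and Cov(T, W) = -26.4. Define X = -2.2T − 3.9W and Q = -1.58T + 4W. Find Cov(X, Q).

By bilinearity, Cov(X, Q) = ac·Var(T) + bd·Var(W) + (ad+bc)·Cov(T, W), with a=-2.2, b=-3.9, c=-1.58, d=4.
ac·Var(T) = (-2.2)·(-1.58)·60 = 208.56
bd·Var(W) = (-3.9)·4·50.3 = -784.68
(ad+bc)·Cov(T, W) = (-2.638)·(-26.4) = 69.6432
Cov(X, Q) = 208.56 + (-784.68) + 69.6432 = -506.4768.

Cov(X, Q) = -506.4768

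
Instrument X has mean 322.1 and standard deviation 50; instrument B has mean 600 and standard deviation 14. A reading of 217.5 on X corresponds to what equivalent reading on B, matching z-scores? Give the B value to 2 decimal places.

B = 570.71

z = (217.5 − 322.1)/50 = -2.092.
B = 600 + z·14 = 600 + (217.5 − 322.1)·14/50 ≈ 570.71.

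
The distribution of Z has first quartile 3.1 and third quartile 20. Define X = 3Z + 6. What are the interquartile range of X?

IQR(X) = 50.7

IQR of Z = Q3 − Q1 = 20 − 3.1 = 16.9.
Under X = aZ + b, IQR(X) = |a|·IQR(Z) = |3|·16.9 = 50.7 (shifts cancel; spread scales by |a|).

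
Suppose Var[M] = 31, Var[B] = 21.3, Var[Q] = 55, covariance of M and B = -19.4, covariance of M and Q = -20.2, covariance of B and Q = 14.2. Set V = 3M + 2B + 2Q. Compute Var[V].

Var[V] = a²·Var[M] + b²·Var[B] + c²·Var[Q] + 2ab·covariance of M and B + 2ac·covariance of M and Q + 2bc·covariance of B and Q, with a = 3, b = 2, c = 2.
= 279 + 85.2 + 220 + (-232.8) + (-242.4) + 113.6
= 222.6.

Var[V] = 222.6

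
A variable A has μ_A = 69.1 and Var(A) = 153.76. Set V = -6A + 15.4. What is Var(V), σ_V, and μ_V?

Var(V) = 5535.36, σ_V = 74.4, μ_V = -399.2

V = -6A + 15.4 is linear with a = -6, b = 15.4.
Var(V) = a²·Var(A) = (-6)²·153.76 = 5535.36 (the additive constant 15.4 does not affect variance).
σ_A = √153.76 = 12.4.
σ_V = |a|·σ_A = |-6|·12.4 = 74.4.
μ_V = a·μ_A + b = (-6)·69.1 + 15.4 = -399.2.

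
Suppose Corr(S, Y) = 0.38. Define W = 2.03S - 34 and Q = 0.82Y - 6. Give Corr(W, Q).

Linear rescalings preserve correlation up to sign; here the slopes 2.03 and 0.82 have the same sign, so Corr(W, Q) = Corr(S, Y) = 0.38.

Corr(W, Q) = 0.38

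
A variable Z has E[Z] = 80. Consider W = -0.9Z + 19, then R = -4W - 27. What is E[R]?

E[R] = 185

E[W] = (-0.9)·80 + 19 = -53.
E[R] = (-4)·(-53) + (-27) = 185.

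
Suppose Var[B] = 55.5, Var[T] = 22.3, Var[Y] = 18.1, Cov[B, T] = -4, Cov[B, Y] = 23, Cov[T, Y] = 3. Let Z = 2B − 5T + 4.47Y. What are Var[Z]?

Var[Z] = a²·Var[B] + b²·Var[T] + c²·Var[Y] + 2ab·Cov[B, T] + 2ac·Cov[B, Y] + 2bc·Cov[T, Y], with a = 2, b = -5, c = 4.47.
= 222 + 557.5 + 361.65429 + 80 + 411.24 + (-134.1)
= 1498.29429.

Var[Z] = 1498.29429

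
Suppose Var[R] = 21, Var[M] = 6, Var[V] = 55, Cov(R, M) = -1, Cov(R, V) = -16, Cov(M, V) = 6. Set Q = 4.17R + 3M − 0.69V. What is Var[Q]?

Var[Q] = a²·Var[R] + b²·Var[M] + c²·Var[V] + 2ab·Cov(R, M) + 2ac·Cov(R, V) + 2bc·Cov(M, V), with a = 4.17, b = 3, c = -0.69.
= 365.1669 + 54 + 26.1855 + (-25.02) + 92.0736 + (-24.84)
= 487.566.

Var[Q] = 487.566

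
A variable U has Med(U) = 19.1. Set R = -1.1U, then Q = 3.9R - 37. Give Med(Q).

Med(Q) = -118.939

Med(R) = (-1.1)·19.1 = -21.01.
Med(Q) = 3.9·(-21.01) + (-37) = -118.939.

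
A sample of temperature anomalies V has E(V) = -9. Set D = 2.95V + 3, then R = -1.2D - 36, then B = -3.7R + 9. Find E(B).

E(D) = 2.95·(-9) + 3 = -23.55.
E(R) = (-1.2)·(-23.55) + (-36) = -7.74.
E(B) = (-3.7)·(-7.74) + 9 = 37.638.

E(B) = 37.638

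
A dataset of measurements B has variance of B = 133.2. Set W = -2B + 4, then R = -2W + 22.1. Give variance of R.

variance of W = (-2)²·133.2 = 532.8.
variance of R = (-2)²·532.8 = 2131.2.

variance of R = 2131.2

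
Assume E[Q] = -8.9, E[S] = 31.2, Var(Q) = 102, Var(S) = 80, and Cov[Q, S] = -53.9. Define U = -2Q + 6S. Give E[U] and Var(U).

E[U] = 205, Var(U) = 4581.6

E[U] = (-2)·E[Q] + 6·E[S] = (-2)·(-8.9) + 6·31.2 = 205.
Var(U) = a²·Var(Q) + b²·Var(S) + 2ab·Cov[Q, S] with a = -2, b = 6.
= (-2)²·102 + 6²·80 + 2·(-2)·6·(-53.9)
= 408 + 2880 + 1293.6 = 4581.6.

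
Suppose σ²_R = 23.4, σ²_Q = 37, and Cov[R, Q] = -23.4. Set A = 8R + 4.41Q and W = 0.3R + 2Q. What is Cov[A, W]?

By bilinearity, Cov[A, W] = ac·σ²_R + bd·σ²_Q + (ad+bc)·Cov[R, Q], with a=8, b=4.41, c=0.3, d=2.
ac·σ²_R = 8·0.3·23.4 = 56.16
bd·σ²_Q = 4.41·2·37 = 326.34
(ad+bc)·Cov[R, Q] = (17.323)·(-23.4) = -405.3582
Cov[A, W] = 56.16 + 326.34 + (-405.3582) = -22.8582.

Cov[A, W] = -22.8582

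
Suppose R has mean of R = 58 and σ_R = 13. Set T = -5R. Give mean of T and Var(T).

T = -5R is linear with a = -5, b = 0.
mean of T = a·mean of R + b = (-5)·58 = -290.
Var(R) = 13² = 169.
Var(T) = a²·Var(R) = (-5)²·169 = 4225.

mean of T = -290, Var(T) = 4225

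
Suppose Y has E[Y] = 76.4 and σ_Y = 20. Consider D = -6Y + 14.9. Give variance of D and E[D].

variance of D = 14400, E[D] = -443.5

D = -6Y + 14.9 is linear with a = -6, b = 14.9.
variance of Y = 20² = 400.
variance of D = a²·variance of Y = (-6)²·400 = 14400 (the additive constant 14.9 does not affect variance).
E[D] = a·E[Y] + b = (-6)·76.4 + 14.9 = -443.5.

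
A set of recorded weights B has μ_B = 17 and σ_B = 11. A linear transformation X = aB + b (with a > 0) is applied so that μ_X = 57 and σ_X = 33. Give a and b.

a = 3, b = 6

σ_X = a·σ_B (a > 0), so a = 33/11 = 3.
μ_X = a·μ_B + b, so b = 57 − 3·17 = 6.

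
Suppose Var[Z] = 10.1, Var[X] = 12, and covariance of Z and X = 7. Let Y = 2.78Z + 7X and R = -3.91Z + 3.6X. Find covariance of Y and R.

covariance of Y and R = 71.08102

By bilinearity, covariance of Y and R = ac·Var[Z] + bd·Var[X] + (ad+bc)·covariance of Z and X, with a=2.78, b=7, c=-3.91, d=3.6.
ac·Var[Z] = 2.78·(-3.91)·10.1 = -109.78498
bd·Var[X] = 7·3.6·12 = 302.4
(ad+bc)·covariance of Z and X = (-17.362)·7 = -121.534
covariance of Y and R = -109.78498 + 302.4 + (-121.534) = 71.08102.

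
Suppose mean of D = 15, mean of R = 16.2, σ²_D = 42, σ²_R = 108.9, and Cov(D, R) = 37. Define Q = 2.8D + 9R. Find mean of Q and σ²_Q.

mean of Q = 187.8, σ²_Q = 11014.98

mean of Q = 2.8·mean of D + 9·mean of R = 2.8·15 + 9·16.2 = 187.8.
σ²_Q = a²·σ²_D + b²·σ²_R + 2ab·Cov(D, R) with a = 2.8, b = 9.
= 2.8²·42 + 9²·108.9 + 2·2.8·9·37
= 329.28 + 8820.9 + 1864.8 = 11014.98.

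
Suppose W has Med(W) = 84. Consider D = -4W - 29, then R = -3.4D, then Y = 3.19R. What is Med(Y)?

Med(D) = (-4)·84 + (-29) = -365.
Med(R) = (-3.4)·(-365) = 1241.
Med(Y) = 3.19·1241 = 3958.79.

Med(Y) = 3958.79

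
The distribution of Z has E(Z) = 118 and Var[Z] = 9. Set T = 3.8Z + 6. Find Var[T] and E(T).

T = 3.8Z + 6 is linear with a = 3.8, b = 6.
Var[T] = a²·Var[Z] = 3.8²·9 = 129.96 (the additive constant 6 does not affect variance).
E(T) = a·E(Z) + b = 3.8·118 + 6 = 454.4.

Var[T] = 129.96, E(T) = 454.4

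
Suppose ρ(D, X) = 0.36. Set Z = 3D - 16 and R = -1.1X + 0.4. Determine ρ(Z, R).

Linear rescalings preserve |correlation|; the slopes 3 and -1.1 have opposite signs, so the correlation flips sign: ρ(Z, R) = −ρ(D, X) = -0.36.

ρ(Z, R) = -0.36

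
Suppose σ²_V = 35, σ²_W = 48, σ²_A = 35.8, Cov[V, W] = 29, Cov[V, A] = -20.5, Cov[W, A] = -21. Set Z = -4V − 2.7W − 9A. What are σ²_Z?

σ²_Z = a²·σ²_V + b²·σ²_W + c²·σ²_A + 2ab·Cov[V, W] + 2ac·Cov[V, A] + 2bc·Cov[W, A], with a = -4, b = -2.7, c = -9.
= 560 + 349.92 + 2899.8 + 626.4 + (-1476) + (-1020.6)
= 1939.52.

σ²_Z = 1939.52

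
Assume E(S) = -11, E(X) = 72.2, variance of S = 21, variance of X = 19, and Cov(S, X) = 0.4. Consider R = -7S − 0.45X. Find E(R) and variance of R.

E(R) = (-7)·E(S) + (-0.45)·E(X) = (-7)·(-11) + (-0.45)·72.2 = 44.51.
variance of R = a²·variance of S + b²·variance of X + 2ab·Cov(S, X) with a = -7, b = -0.45.
= (-7)²·21 + (-0.45)²·19 + 2·(-7)·(-0.45)·0.4
= 1029 + 3.8475 + 2.52 = 1035.3675.

E(R) = 44.51, variance of R = 1035.3675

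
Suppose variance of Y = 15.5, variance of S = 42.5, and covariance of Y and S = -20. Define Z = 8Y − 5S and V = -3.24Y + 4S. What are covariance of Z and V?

By bilinearity, covariance of Z and V = ac·variance of Y + bd·variance of S + (ad+bc)·covariance of Y and S, with a=8, b=-5, c=-3.24, d=4.
ac·variance of Y = 8·(-3.24)·15.5 = -401.76
bd·variance of S = (-5)·4·42.5 = -850
(ad+bc)·covariance of Y and S = (48.2)·(-20) = -964
covariance of Z and V = -401.76 + (-850) + (-964) = -2215.76.

covariance of Z and V = -2215.76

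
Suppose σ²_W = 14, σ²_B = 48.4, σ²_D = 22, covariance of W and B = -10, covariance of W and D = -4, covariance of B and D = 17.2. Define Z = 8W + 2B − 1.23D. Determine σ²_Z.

σ²_Z = a²·σ²_W + b²·σ²_B + c²·σ²_D + 2ab·covariance of W and B + 2ac·covariance of W and D + 2bc·covariance of B and D, with a = 8, b = 2, c = -1.23.
= 896 + 193.6 + 33.2838 + (-320) + 78.72 + (-84.624)
= 796.9798.

σ²_Z = 796.9798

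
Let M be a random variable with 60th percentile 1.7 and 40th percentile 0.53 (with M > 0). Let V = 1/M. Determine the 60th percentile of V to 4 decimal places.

60th percentile of V = 1.8868

1/M is decreasing on M > 0, so percentile order reverses: P_{60}(V) uses P_{40}(M) = 0.53.
P_{60}(V) = 1/0.53 ≈ 1.8868.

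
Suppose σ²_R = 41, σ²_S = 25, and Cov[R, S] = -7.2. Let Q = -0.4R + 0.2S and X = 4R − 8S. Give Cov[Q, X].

By bilinearity, Cov[Q, X] = ac·σ²_R + bd·σ²_S + (ad+bc)·Cov[R, S], with a=-0.4, b=0.2, c=4, d=-8.
ac·σ²_R = (-0.4)·4·41 = -65.6
bd·σ²_S = 0.2·(-8)·25 = -40
(ad+bc)·Cov[R, S] = (4)·(-7.2) = -28.8
Cov[Q, X] = -65.6 + (-40) + (-28.8) = -134.4.

Cov[Q, X] = -134.4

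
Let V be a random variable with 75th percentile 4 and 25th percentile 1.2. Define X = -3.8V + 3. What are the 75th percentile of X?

75th percentile of X = -1.56

Since a = -3.8 < 0 the transformation is decreasing, reversing order: the 75th percentile of X corresponds to the 25th percentile of V.
So P_{75}(X) = a·P_{25}(V) + b = (-3.8)·1.2 + 3 = -1.56.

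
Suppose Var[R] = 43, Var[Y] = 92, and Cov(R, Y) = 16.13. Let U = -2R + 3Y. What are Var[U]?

Var[U] = 806.44

Var[U] = a²·Var[R] + b²·Var[Y] + 2ab·Cov(R, Y) with a = -2, b = 3.
= (-2)²·43 + 3²·92 + 2·(-2)·3·16.13
= 172 + 828 + (-193.56) = 806.44.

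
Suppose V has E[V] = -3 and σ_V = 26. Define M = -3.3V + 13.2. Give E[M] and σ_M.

M = -3.3V + 13.2 is linear with a = -3.3, b = 13.2.
E[M] = a·E[V] + b = (-3.3)·(-3) + 13.2 = 23.1.
σ_M = |a|·σ_V = |-3.3|·26 = 85.8.

E[M] = 23.1, σ_M = 85.8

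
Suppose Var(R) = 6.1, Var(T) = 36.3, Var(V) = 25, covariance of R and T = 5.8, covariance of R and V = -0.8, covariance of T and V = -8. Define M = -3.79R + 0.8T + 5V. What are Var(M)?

Var(M) = a²·Var(R) + b²·Var(T) + c²·Var(V) + 2ab·covariance of R and T + 2ac·covariance of R and V + 2bc·covariance of T and V, with a = -3.79, b = 0.8, c = 5.
= 87.62101 + 23.232 + 625 + (-35.1712) + 30.32 + (-64)
= 667.00181.

Var(M) = 667.00181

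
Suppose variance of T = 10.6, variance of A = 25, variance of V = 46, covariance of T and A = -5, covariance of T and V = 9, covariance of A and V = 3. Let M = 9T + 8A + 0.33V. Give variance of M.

variance of M = a²·variance of T + b²·variance of A + c²·variance of V + 2ab·covariance of T and A + 2ac·covariance of T and V + 2bc·covariance of A and V, with a = 9, b = 8, c = 0.33.
= 858.6 + 1600 + 5.0094 + (-720) + 53.46 + 15.84
= 1812.9094.

variance of M = 1812.9094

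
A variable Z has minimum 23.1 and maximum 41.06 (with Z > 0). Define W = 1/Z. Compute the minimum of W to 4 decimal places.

1/Z is decreasing on this domain, so min(W) comes from max(Z) = 41.06: min(W) = 1/(41.06) ≈ 0.0244.

min(W) = 0.0244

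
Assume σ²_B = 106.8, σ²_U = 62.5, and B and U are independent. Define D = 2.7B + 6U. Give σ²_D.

σ²_D = a²·σ²_B + b²·σ²_U + 2ab·covariance of B and U with a = 2.7, b = 6.
Independence gives covariance of B and U = 0.
= 2.7²·106.8 + 6²·62.5 + 2·2.7·6·0
= 778.572 + 2250 + 0 = 3028.572.

σ²_D = 3028.572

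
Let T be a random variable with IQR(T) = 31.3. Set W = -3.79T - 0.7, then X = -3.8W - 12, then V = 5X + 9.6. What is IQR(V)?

IQR(W) = |-3.79|·31.3 = 118.627.
IQR(X) = |-3.8|·118.627 = 450.7826.
IQR(V) = |5|·450.7826 = 2253.913.

IQR(V) = 2253.913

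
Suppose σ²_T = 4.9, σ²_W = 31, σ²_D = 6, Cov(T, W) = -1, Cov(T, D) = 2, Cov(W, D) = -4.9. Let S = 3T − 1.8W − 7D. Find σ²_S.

σ²_S = 241.86

σ²_S = a²·σ²_T + b²·σ²_W + c²·σ²_D + 2ab·Cov(T, W) + 2ac·Cov(T, D) + 2bc·Cov(W, D), with a = 3, b = -1.8, c = -7.
= 44.1 + 100.44 + 294 + 10.8 + (-84) + (-123.48)
= 241.86.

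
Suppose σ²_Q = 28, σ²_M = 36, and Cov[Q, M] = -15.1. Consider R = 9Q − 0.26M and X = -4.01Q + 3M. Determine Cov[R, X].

By bilinearity, Cov[R, X] = ac·σ²_Q + bd·σ²_M + (ad+bc)·Cov[Q, M], with a=9, b=-0.26, c=-4.01, d=3.
ac·σ²_Q = 9·(-4.01)·28 = -1010.52
bd·σ²_M = (-0.26)·3·36 = -28.08
(ad+bc)·Cov[Q, M] = (28.0426)·(-15.1) = -423.44326
Cov[R, X] = -1010.52 + (-28.08) + (-423.44326) = -1462.04326.

Cov[R, X] = -1462.04326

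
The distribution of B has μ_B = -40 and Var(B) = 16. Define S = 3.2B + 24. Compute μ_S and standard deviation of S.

μ_S = -104, standard deviation of S = 12.8

S = 3.2B + 24 is linear with a = 3.2, b = 24.
μ_S = a·μ_B + b = 3.2·(-40) + 24 = -104.
standard deviation of B = √16 = 4.
standard deviation of S = |a|·standard deviation of B = |3.2|·4 = 12.8.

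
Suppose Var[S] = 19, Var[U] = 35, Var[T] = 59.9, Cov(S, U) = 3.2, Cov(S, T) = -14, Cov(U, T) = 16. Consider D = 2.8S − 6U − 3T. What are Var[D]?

Var[D] = a²·Var[S] + b²·Var[U] + c²·Var[T] + 2ab·Cov(S, U) + 2ac·Cov(S, T) + 2bc·Cov(U, T), with a = 2.8, b = -6, c = -3.
= 148.96 + 1260 + 539.1 + (-107.52) + 235.2 + 576
= 2651.74.

Var[D] = 2651.74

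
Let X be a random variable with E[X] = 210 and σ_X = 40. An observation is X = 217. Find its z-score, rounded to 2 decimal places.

z = (X − E[X]) / σ_X = (217 − 210) / 40 ≈ 0.18.

z = 0.18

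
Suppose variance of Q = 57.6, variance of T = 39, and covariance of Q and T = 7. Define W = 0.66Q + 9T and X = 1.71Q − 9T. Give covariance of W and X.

covariance of W and X = -3027.84264

By bilinearity, covariance of W and X = ac·variance of Q + bd·variance of T + (ad+bc)·covariance of Q and T, with a=0.66, b=9, c=1.71, d=-9.
ac·variance of Q = 0.66·1.71·57.6 = 65.00736
bd·variance of T = 9·(-9)·39 = -3159
(ad+bc)·covariance of Q and T = (9.45)·7 = 66.15
covariance of W and X = 65.00736 + (-3159) + 66.15 = -3027.84264.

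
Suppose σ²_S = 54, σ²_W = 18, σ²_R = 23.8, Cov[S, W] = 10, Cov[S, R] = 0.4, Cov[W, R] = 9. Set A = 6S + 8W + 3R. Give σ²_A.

σ²_A = a²·σ²_S + b²·σ²_W + c²·σ²_R + 2ab·Cov[S, W] + 2ac·Cov[S, R] + 2bc·Cov[W, R], with a = 6, b = 8, c = 3.
= 1944 + 1152 + 214.2 + 960 + 14.4 + 432
= 4716.6.

σ²_A = 4716.6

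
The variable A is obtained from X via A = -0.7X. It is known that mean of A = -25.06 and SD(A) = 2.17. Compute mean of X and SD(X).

From A = -0.7X: mean of A = a·mean of X + b, so mean of X = (mean of A − b)/a = (-25.06 − 0)/(-0.7) = 35.8.
SD(A) = |a|·SD(X), so SD(X) = 2.17/|-0.7| = 3.1.

mean of X = 35.8, SD(X) = 3.1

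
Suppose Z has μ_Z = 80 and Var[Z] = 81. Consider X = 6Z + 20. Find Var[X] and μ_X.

X = 6Z + 20 is linear with a = 6, b = 20.
Var[X] = a²·Var[Z] = 6²·81 = 2916 (the additive constant 20 does not affect variance).
μ_X = a·μ_Z + b = 6·80 + 20 = 500.

Var[X] = 2916, μ_X = 500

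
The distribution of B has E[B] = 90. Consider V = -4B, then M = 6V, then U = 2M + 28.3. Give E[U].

E[V] = (-4)·90 = -360.
E[M] = 6·(-360) = -2160.
E[U] = 2·(-2160) + 28.3 = -4291.7.

E[U] = -4291.7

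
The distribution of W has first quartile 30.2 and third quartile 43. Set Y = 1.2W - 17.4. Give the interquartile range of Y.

IQR of W = Q3 − Q1 = 43 − 30.2 = 12.8.
Under Y = aW + b, IQR(Y) = |a|·IQR(W) = |1.2|·12.8 = 15.36 (shifts cancel; spread scales by |a|).

IQR(Y) = 15.36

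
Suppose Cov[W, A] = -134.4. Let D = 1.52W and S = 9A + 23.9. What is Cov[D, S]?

Cov[D, S] = -1838.592

Cov[D, S] = a·c·Cov[W, A] = 1.52·9·(-134.4) = -1838.592. Additive constants drop out.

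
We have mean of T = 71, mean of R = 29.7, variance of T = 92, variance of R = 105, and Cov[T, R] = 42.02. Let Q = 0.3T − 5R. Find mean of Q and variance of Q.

mean of Q = -127.2, variance of Q = 2507.22

mean of Q = 0.3·mean of T + (-5)·mean of R = 0.3·71 + (-5)·29.7 = -127.2.
variance of Q = a²·variance of T + b²·variance of R + 2ab·Cov[T, R] with a = 0.3, b = -5.
= 0.3²·92 + (-5)²·105 + 2·0.3·(-5)·42.02
= 8.28 + 2625 + (-126.06) = 2507.22.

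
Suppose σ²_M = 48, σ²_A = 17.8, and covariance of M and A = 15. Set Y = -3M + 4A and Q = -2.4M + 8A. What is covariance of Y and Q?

By bilinearity, covariance of Y and Q = ac·σ²_M + bd·σ²_A + (ad+bc)·covariance of M and A, with a=-3, b=4, c=-2.4, d=8.
ac·σ²_M = (-3)·(-2.4)·48 = 345.6
bd·σ²_A = 4·8·17.8 = 569.6
(ad+bc)·covariance of M and A = (-33.6)·15 = -504
covariance of Y and Q = 345.6 + 569.6 + (-504) = 411.2.

covariance of Y and Q = 411.2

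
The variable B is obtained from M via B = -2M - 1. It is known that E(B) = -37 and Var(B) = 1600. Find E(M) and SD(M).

From B = -2M - 1: E(B) = a·E(M) + b, so E(M) = (E(B) − b)/a = (-37 − (-1))/(-2) = 18.
SD(B) = √1600 = 40.
SD(B) = |a|·SD(M), so SD(M) = 40/|-2| = 20.

E(M) = 18, SD(M) = 20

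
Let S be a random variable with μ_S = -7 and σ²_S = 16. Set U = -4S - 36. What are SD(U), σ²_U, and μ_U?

SD(U) = 16, σ²_U = 256, μ_U = -8

U = -4S - 36 is linear with a = -4, b = -36.
SD(S) = √16 = 4.
SD(U) = |a|·SD(S) = |-4|·4 = 16.
σ²_U = a²·σ²_S = (-4)²·16 = 256 (the additive constant -36 does not affect variance).
μ_U = a·μ_S + b = (-4)·(-7) + (-36) = -8.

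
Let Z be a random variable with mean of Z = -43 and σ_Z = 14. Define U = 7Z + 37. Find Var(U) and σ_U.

U = 7Z + 37 is linear with a = 7, b = 37.
Var(Z) = 14² = 196.
Var(U) = a²·Var(Z) = 7²·196 = 9604 (the additive constant 37 does not affect variance).
σ_U = |a|·σ_Z = |7|·14 = 98.

Var(U) = 9604, σ_U = 98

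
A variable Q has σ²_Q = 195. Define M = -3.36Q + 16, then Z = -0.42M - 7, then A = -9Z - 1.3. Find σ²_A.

σ²_M = (-3.36)²·195 = 2201.472.
σ²_Z = (-0.42)²·2201.472 = 388.3396608.
σ²_A = (-9)²·388.3396608 = 31455.5125248.

σ²_A = 31455.5125248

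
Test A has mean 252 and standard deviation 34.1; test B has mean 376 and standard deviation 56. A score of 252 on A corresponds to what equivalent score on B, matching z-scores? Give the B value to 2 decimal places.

z = (252 − 252)/34.1 = 0.
B = 376 + z·56 = 376 + (252 − 252)·56/34.1 = 376.00.

B = 376.00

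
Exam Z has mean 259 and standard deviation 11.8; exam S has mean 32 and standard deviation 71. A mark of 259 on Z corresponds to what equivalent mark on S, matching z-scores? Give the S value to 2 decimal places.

S = 32.00

z = (259 − 259)/11.8 = 0.
S = 32 + z·71 = 32 + (259 − 259)·71/11.8 = 32.00.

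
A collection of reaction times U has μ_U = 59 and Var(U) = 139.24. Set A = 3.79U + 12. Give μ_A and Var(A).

A = 3.79U + 12 is linear with a = 3.79, b = 12.
μ_A = a·μ_U + b = 3.79·59 + 12 = 235.61.
Var(A) = a²·Var(U) = 3.79²·139.24 = 2000.057284 (the additive constant 12 does not affect variance).

μ_A = 235.61, Var(A) = 2000.057284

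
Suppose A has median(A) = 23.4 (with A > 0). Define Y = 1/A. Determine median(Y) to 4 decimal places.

1/A is monotone on this domain, so median(Y) = 1/(23.4) ≈ 0.0427.

median(Y) = 0.0427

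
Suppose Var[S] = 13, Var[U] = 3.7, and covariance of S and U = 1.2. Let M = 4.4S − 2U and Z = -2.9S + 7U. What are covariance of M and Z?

covariance of M and Z = -173.76

By bilinearity, covariance of M and Z = ac·Var[S] + bd·Var[U] + (ad+bc)·covariance of S and U, with a=4.4, b=-2, c=-2.9, d=7.
ac·Var[S] = 4.4·(-2.9)·13 = -165.88
bd·Var[U] = (-2)·7·3.7 = -51.8
(ad+bc)·covariance of S and U = (36.6)·1.2 = 43.92
covariance of M and Z = -165.88 + (-51.8) + 43.92 = -173.76.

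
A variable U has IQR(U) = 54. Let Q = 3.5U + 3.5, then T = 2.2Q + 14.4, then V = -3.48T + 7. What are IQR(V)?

IQR(Q) = |3.5|·54 = 189.
IQR(T) = |2.2|·189 = 415.8.
IQR(V) = |-3.48|·415.8 = 1446.984.

IQR(V) = 1446.984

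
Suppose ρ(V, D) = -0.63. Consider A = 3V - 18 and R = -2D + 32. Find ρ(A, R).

ρ(A, R) = 0.63

Linear rescalings preserve |correlation|; the slopes 3 and -2 have opposite signs, so the correlation flips sign: ρ(A, R) = −ρ(V, D) = 0.63.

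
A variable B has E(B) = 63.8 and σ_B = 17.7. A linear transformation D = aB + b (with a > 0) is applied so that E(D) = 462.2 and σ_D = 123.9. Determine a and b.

σ_D = a·σ_B (a > 0), so a = 123.9/17.7 = 7.
E(D) = a·E(B) + b, so b = 462.2 − 7·63.8 = 15.6.

a = 7, b = 15.6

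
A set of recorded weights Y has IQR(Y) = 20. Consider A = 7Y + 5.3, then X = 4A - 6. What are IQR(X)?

IQR(A) = |7|·20 = 140.
IQR(X) = |4|·140 = 560.

IQR(X) = 560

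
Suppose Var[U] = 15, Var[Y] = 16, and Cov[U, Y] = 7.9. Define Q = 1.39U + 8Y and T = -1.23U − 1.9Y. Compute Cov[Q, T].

Cov[Q, T] = -367.4454

By bilinearity, Cov[Q, T] = ac·Var[U] + bd·Var[Y] + (ad+bc)·Cov[U, Y], with a=1.39, b=8, c=-1.23, d=-1.9.
ac·Var[U] = 1.39·(-1.23)·15 = -25.6455
bd·Var[Y] = 8·(-1.9)·16 = -243.2
(ad+bc)·Cov[U, Y] = (-12.481)·7.9 = -98.5999
Cov[Q, T] = -25.6455 + (-243.2) + (-98.5999) = -367.4454.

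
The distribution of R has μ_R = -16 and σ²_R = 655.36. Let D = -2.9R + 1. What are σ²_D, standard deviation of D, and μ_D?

σ²_D = 5511.5776, standard deviation of D = 74.24, μ_D = 47.4

D = -2.9R + 1 is linear with a = -2.9, b = 1.
σ²_D = a²·σ²_R = (-2.9)²·655.36 = 5511.5776 (the additive constant 1 does not affect variance).
standard deviation of R = √655.36 = 25.6.
standard deviation of D = |a|·standard deviation of R = |-2.9|·25.6 = 74.24.
μ_D = a·μ_R + b = (-2.9)·(-16) + 1 = 47.4.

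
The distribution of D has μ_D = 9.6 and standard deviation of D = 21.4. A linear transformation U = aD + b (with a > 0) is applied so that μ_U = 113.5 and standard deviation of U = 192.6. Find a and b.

standard deviation of U = a·standard deviation of D (a > 0), so a = 192.6/21.4 = 9.
μ_U = a·μ_D + b, so b = 113.5 − 9·9.6 = 27.1.

a = 9, b = 27.1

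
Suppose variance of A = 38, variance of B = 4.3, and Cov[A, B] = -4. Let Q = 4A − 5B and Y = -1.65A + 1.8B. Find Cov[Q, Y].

By bilinearity, Cov[Q, Y] = ac·variance of A + bd·variance of B + (ad+bc)·Cov[A, B], with a=4, b=-5, c=-1.65, d=1.8.
ac·variance of A = 4·(-1.65)·38 = -250.8
bd·variance of B = (-5)·1.8·4.3 = -38.7
(ad+bc)·Cov[A, B] = (15.45)·(-4) = -61.8
Cov[Q, Y] = -250.8 + (-38.7) + (-61.8) = -351.3.

Cov[Q, Y] = -351.3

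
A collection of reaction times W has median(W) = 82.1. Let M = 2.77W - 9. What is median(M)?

A linear map preserves order up to sign, so median(M) = a·median(W) + b = 2.77·82.1 + (-9) = 218.417.

median(M) = 218.417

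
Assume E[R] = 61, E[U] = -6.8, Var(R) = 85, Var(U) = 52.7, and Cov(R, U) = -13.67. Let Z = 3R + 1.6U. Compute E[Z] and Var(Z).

E[Z] = 172.12, Var(Z) = 768.68

E[Z] = 3·E[R] + 1.6·E[U] = 3·61 + 1.6·(-6.8) = 172.12.
Var(Z) = a²·Var(R) + b²·Var(U) + 2ab·Cov(R, U) with a = 3, b = 1.6.
= 3²·85 + 1.6²·52.7 + 2·3·1.6·(-13.67)
= 765 + 134.912 + (-131.232) = 768.68.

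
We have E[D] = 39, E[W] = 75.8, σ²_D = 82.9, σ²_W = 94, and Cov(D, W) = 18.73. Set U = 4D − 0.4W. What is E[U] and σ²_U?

E[U] = 125.68, σ²_U = 1281.504

E[U] = 4·E[D] + (-0.4)·E[W] = 4·39 + (-0.4)·75.8 = 125.68.
σ²_U = a²·σ²_D + b²·σ²_W + 2ab·Cov(D, W) with a = 4, b = -0.4.
= 4²·82.9 + (-0.4)²·94 + 2·4·(-0.4)·18.73
= 1326.4 + 15.04 + (-59.936) = 1281.504.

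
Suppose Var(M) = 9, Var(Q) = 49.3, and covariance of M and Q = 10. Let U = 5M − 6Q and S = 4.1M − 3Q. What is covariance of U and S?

covariance of U and S = 675.9

By bilinearity, covariance of U and S = ac·Var(M) + bd·Var(Q) + (ad+bc)·covariance of M and Q, with a=5, b=-6, c=4.1, d=-3.
ac·Var(M) = 5·4.1·9 = 184.5
bd·Var(Q) = (-6)·(-3)·49.3 = 887.4
(ad+bc)·covariance of M and Q = (-39.6)·10 = -396
covariance of U and S = 184.5 + 887.4 + (-396) = 675.9.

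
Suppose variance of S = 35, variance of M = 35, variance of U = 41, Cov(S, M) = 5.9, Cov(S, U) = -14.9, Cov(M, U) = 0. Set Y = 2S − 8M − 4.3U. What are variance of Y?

variance of Y = 3205.57

variance of Y = a²·variance of S + b²·variance of M + c²·variance of U + 2ab·Cov(S, M) + 2ac·Cov(S, U) + 2bc·Cov(M, U), with a = 2, b = -8, c = -4.3.
= 140 + 2240 + 758.09 + (-188.8) + 256.28 + 0
= 3205.57.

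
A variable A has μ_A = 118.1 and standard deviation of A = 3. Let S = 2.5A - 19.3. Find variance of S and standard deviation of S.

variance of S = 56.25, standard deviation of S = 7.5

S = 2.5A - 19.3 is linear with a = 2.5, b = -19.3.
variance of A = 3² = 9.
variance of S = a²·variance of A = 2.5²·9 = 56.25 (the additive constant -19.3 does not affect variance).
standard deviation of S = |a|·standard deviation of A = |2.5|·3 = 7.5.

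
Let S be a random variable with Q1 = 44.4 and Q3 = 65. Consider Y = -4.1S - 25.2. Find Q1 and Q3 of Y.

a = -4.1 < 0 reverses order: Q1(Y) comes from Q3(S), Q3(Y) from Q1(S).
Q1(Y) = (-4.1)·65 + (-25.2) = -291.7; Q3(Y) = (-4.1)·44.4 + (-25.2) = -207.24.

Q1(Y) = -291.7, Q3(Y) = -207.24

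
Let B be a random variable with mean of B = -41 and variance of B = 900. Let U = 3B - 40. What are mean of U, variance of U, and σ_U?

U = 3B - 40 is linear with a = 3, b = -40.
mean of U = a·mean of B + b = 3·(-41) + (-40) = -163.
variance of U = a²·variance of B = 3²·900 = 8100 (the additive constant -40 does not affect variance).
σ_B = √900 = 30.
σ_U = |a|·σ_B = |3|·30 = 90.

mean of U = -163, variance of U = 8100, σ_U = 90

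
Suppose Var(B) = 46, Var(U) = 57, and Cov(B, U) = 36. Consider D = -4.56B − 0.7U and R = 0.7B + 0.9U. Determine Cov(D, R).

Cov(D, R) = -348.126

By bilinearity, Cov(D, R) = ac·Var(B) + bd·Var(U) + (ad+bc)·Cov(B, U), with a=-4.56, b=-0.7, c=0.7, d=0.9.
ac·Var(B) = (-4.56)·0.7·46 = -146.832
bd·Var(U) = (-0.7)·0.9·57 = -35.91
(ad+bc)·Cov(B, U) = (-4.594)·36 = -165.384
Cov(D, R) = -146.832 + (-35.91) + (-165.384) = -348.126.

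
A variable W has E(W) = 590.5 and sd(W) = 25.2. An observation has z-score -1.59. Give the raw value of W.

W = 550.432

W = E(W) + z·sd(W) = 590.5 + (-1.59)·25.2 = 550.432.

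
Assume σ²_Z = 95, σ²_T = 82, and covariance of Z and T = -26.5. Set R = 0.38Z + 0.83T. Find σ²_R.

σ²_R = a²·σ²_Z + b²·σ²_T + 2ab·covariance of Z and T with a = 0.38, b = 0.83.
= 0.38²·95 + 0.83²·82 + 2·0.38·0.83·(-26.5)
= 13.718 + 56.4898 + (-16.7162) = 53.4916.

σ²_R = 53.4916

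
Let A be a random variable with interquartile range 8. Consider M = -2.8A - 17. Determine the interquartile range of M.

Under M = aA + b, IQR(M) = |a|·IQR(A) = |-2.8|·8 = 22.4 (shifts cancel; spread scales by |a|).

IQR(M) = 22.4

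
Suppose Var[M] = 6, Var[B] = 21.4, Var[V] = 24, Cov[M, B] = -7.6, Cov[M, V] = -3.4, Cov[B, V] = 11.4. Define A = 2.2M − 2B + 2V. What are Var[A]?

Var[A] = 156.4

Var[A] = a²·Var[M] + b²·Var[B] + c²·Var[V] + 2ab·Cov[M, B] + 2ac·Cov[M, V] + 2bc·Cov[B, V], with a = 2.2, b = -2, c = 2.
= 29.04 + 85.6 + 96 + 66.88 + (-29.92) + (-91.2)
= 156.4.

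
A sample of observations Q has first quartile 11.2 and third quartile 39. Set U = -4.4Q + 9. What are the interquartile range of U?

IQR(U) = 122.32

IQR of Q = Q3 − Q1 = 39 − 11.2 = 27.8.
Under U = aQ + b, IQR(U) = |a|·IQR(Q) = |-4.4|·27.8 = 122.32 (shifts cancel; spread scales by |a|).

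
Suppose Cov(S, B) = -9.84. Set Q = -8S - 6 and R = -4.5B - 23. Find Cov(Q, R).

Cov(Q, R) = a·c·Cov(S, B) = (-8)·(-4.5)·(-9.84) = -354.24. Additive constants drop out.

Cov(Q, R) = -354.24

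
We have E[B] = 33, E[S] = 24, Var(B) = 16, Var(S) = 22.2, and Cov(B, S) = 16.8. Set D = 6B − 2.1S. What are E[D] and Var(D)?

E[D] = 147.6, Var(D) = 250.542

E[D] = 6·E[B] + (-2.1)·E[S] = 6·33 + (-2.1)·24 = 147.6.
Var(D) = a²·Var(B) + b²·Var(S) + 2ab·Cov(B, S) with a = 6, b = -2.1.
= 6²·16 + (-2.1)²·22.2 + 2·6·(-2.1)·16.8
= 576 + 97.902 + (-423.36) = 250.542.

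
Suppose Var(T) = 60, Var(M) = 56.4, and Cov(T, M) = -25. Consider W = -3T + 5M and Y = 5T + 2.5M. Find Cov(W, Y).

Cov(W, Y) = -632.5

By bilinearity, Cov(W, Y) = ac·Var(T) + bd·Var(M) + (ad+bc)·Cov(T, M), with a=-3, b=5, c=5, d=2.5.
ac·Var(T) = (-3)·5·60 = -900
bd·Var(M) = 5·2.5·56.4 = 705
(ad+bc)·Cov(T, M) = (17.5)·(-25) = -437.5
Cov(W, Y) = -900 + 705 + (-437.5) = -632.5.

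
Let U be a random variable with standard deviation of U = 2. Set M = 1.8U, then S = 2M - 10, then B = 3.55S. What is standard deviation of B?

standard deviation of M = |1.8|·2 = 3.6.
standard deviation of S = |2|·3.6 = 7.2.
standard deviation of B = |3.55|·7.2 = 25.56.

standard deviation of B = 25.56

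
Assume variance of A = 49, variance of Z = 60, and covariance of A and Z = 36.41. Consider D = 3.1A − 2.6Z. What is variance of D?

variance of D = a²·variance of A + b²·variance of Z + 2ab·covariance of A and Z with a = 3.1, b = -2.6.
= 3.1²·49 + (-2.6)²·60 + 2·3.1·(-2.6)·36.41
= 470.89 + 405.6 + (-586.9292) = 289.5608.

variance of D = 289.5608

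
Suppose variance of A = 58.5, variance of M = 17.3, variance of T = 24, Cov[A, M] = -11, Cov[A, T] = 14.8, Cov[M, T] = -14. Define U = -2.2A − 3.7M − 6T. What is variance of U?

variance of U = 974.017

variance of U = a²·variance of A + b²·variance of M + c²·variance of T + 2ab·Cov[A, M] + 2ac·Cov[A, T] + 2bc·Cov[M, T], with a = -2.2, b = -3.7, c = -6.
= 283.14 + 236.837 + 864 + (-179.08) + 390.72 + (-621.6)
= 974.017.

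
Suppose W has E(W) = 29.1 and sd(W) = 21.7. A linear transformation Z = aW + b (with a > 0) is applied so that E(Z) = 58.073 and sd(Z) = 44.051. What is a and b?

sd(Z) = a·sd(W) (a > 0), so a = 44.051/21.7 = 2.03.
E(Z) = a·E(W) + b, so b = 58.073 − 2.03·29.1 = -1.

a = 2.03, b = -1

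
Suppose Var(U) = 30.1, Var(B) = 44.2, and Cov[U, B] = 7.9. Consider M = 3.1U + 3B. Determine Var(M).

Var(M) = 834.001

Var(M) = a²·Var(U) + b²·Var(B) + 2ab·Cov[U, B] with a = 3.1, b = 3.
= 3.1²·30.1 + 3²·44.2 + 2·3.1·3·7.9
= 289.261 + 397.8 + 146.94 = 834.001.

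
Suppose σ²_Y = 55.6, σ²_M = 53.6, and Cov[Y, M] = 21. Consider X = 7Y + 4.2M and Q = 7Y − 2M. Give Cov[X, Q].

By bilinearity, Cov[X, Q] = ac·σ²_Y + bd·σ²_M + (ad+bc)·Cov[Y, M], with a=7, b=4.2, c=7, d=-2.
ac·σ²_Y = 7·7·55.6 = 2724.4
bd·σ²_M = 4.2·(-2)·53.6 = -450.24
(ad+bc)·Cov[Y, M] = (15.4)·21 = 323.4
Cov[X, Q] = 2724.4 + (-450.24) + 323.4 = 2597.56.

Cov[X, Q] = 2597.56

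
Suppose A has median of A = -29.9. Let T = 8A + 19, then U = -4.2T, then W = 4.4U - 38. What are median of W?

median of T = 8·(-29.9) + 19 = -220.2.
median of U = (-4.2)·(-220.2) = 924.84.
median of W = 4.4·924.84 + (-38) = 4031.296.

median of W = 4031.296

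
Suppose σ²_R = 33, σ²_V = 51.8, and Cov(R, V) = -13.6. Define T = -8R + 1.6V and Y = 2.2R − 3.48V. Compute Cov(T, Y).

By bilinearity, Cov(T, Y) = ac·σ²_R + bd·σ²_V + (ad+bc)·Cov(R, V), with a=-8, b=1.6, c=2.2, d=-3.48.
ac·σ²_R = (-8)·2.2·33 = -580.8
bd·σ²_V = 1.6·(-3.48)·51.8 = -288.4224
(ad+bc)·Cov(R, V) = (31.36)·(-13.6) = -426.496
Cov(T, Y) = -580.8 + (-288.4224) + (-426.496) = -1295.7184.

Cov(T, Y) = -1295.7184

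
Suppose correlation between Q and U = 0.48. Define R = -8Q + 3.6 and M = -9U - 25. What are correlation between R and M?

Linear rescalings preserve correlation up to sign; here the slopes -8 and -9 have the same sign, so correlation between R and M = correlation between Q and U = 0.48.

correlation between R and M = 0.48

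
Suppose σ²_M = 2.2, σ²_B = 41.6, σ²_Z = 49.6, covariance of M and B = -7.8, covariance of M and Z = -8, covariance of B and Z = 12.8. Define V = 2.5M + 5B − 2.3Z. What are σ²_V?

σ²_V = 918.734

σ²_V = a²·σ²_M + b²·σ²_B + c²·σ²_Z + 2ab·covariance of M and B + 2ac·covariance of M and Z + 2bc·covariance of B and Z, with a = 2.5, b = 5, c = -2.3.
= 13.75 + 1040 + 262.384 + (-195) + 92 + (-294.4)
= 918.734.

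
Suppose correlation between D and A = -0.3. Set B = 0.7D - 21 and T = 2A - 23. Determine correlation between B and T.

correlation between B and T = -0.3

Linear rescalings preserve correlation up to sign; here the slopes 0.7 and 2 have the same sign, so correlation between B and T = correlation between D and A = -0.3.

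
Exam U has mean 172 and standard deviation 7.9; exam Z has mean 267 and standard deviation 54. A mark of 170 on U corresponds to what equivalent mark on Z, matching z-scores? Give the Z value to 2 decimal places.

Z = 253.33

z = (170 − 172)/7.9 ≈ -0.2532.
Z = 267 + z·54 = 267 + (170 − 172)·54/7.9 ≈ 253.33.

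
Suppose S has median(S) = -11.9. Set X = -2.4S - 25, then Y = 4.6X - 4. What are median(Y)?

median(X) = (-2.4)·(-11.9) + (-25) = 3.56.
median(Y) = 4.6·3.56 + (-4) = 12.376.

median(Y) = 12.376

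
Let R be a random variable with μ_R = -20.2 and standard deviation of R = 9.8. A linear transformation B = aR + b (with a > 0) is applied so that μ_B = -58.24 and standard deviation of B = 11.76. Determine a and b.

standard deviation of B = a·standard deviation of R (a > 0), so a = 11.76/9.8 = 1.2.
μ_B = a·μ_R + b, so b = -58.24 − 1.2·(-20.2) = -34.

a = 1.2, b = -34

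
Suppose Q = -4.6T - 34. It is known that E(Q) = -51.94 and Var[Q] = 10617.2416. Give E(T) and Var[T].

From Q = -4.6T - 34: E(Q) = a·E(T) + b, so E(T) = (E(Q) − b)/a = (-51.94 − (-34))/(-4.6) = 3.9.
Var[Q] = a²·Var[T], so Var[T] = 10617.2416/(-4.6)² = 501.76.

E(T) = 3.9, Var[T] = 501.76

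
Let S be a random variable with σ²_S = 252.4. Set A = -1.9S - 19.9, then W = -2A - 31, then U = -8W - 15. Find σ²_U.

σ²_A = (-1.9)²·252.4 = 911.164.
σ²_W = (-2)²·911.164 = 3644.656.
σ²_U = (-8)²·3644.656 = 233257.984.

σ²_U = 233257.984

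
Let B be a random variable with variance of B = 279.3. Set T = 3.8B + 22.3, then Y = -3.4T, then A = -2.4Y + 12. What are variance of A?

variance of T = 3.8²·279.3 = 4033.092.
variance of Y = (-3.4)²·4033.092 = 46622.54352.
variance of A = (-2.4)²·46622.54352 = 268545.8506752.

variance of A = 268545.8506752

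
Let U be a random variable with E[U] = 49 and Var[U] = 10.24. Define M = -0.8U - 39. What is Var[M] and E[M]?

Var[M] = 6.5536, E[M] = -78.2

M = -0.8U - 39 is linear with a = -0.8, b = -39.
Var[M] = a²·Var[U] = (-0.8)²·10.24 = 6.5536 (the additive constant -39 does not affect variance).
E[M] = a·E[U] + b = (-0.8)·49 + (-39) = -78.2.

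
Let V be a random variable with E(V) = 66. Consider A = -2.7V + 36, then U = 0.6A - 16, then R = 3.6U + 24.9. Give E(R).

E(A) = (-2.7)·66 + 36 = -142.2.
E(U) = 0.6·(-142.2) + (-16) = -101.32.
E(R) = 3.6·(-101.32) + 24.9 = -339.852.

E(R) = -339.852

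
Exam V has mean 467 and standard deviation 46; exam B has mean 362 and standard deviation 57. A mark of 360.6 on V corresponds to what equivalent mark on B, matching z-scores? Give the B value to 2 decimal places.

z = (360.6 − 467)/46 ≈ -2.313.
B = 362 + z·57 = 362 + (360.6 − 467)·57/46 ≈ 230.16.

B = 230.16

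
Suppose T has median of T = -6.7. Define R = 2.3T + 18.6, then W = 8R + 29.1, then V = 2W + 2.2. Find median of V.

median of V = 111.44

median of R = 2.3·(-6.7) + 18.6 = 3.19.
median of W = 8·3.19 + 29.1 = 54.62.
median of V = 2·54.62 + 2.2 = 111.44.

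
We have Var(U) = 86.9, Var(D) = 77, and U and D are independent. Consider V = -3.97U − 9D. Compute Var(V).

Var(V) = 7606.62221

Var(V) = a²·Var(U) + b²·Var(D) + 2ab·Cov(U, D) with a = -3.97, b = -9.
Independence gives Cov(U, D) = 0.
= (-3.97)²·86.9 + (-9)²·77 + 2·(-3.97)·(-9)·0
= 1369.62221 + 6237 + 0 = 7606.62221.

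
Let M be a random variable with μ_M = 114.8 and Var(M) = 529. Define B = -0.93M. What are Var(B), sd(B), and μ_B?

B = -0.93M is linear with a = -0.93, b = 0.
Var(B) = a²·Var(M) = (-0.93)²·529 = 457.5321.
sd(M) = √529 = 23.
sd(B) = |a|·sd(M) = |-0.93|·23 = 21.39.
μ_B = a·μ_M + b = (-0.93)·114.8 = -106.764.

Var(B) = 457.5321, sd(B) = 21.39, μ_B = -106.764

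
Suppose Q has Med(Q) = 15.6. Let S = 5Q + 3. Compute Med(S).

A linear map preserves order up to sign, so Med(S) = a·Med(Q) + b = 5·15.6 + 3 = 81.

Med(S) = 81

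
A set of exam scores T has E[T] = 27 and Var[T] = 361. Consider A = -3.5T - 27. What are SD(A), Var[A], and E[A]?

A = -3.5T - 27 is linear with a = -3.5, b = -27.
SD(T) = √361 = 19.
SD(A) = |a|·SD(T) = |-3.5|·19 = 66.5.
Var[A] = a²·Var[T] = (-3.5)²·361 = 4422.25 (the additive constant -27 does not affect variance).
E[A] = a·E[T] + b = (-3.5)·27 + (-27) = -121.5.

SD(A) = 66.5, Var[A] = 4422.25, E[A] = -121.5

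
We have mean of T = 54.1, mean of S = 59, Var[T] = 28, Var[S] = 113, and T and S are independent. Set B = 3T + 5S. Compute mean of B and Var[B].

mean of B = 457.3, Var[B] = 3077

mean of B = 3·mean of T + 5·mean of S = 3·54.1 + 5·59 = 457.3.
Var[B] = a²·Var[T] + b²·Var[S] + 2ab·Cov[T, S] with a = 3, b = 5.
Independence gives Cov[T, S] = 0.
= 3²·28 + 5²·113 + 2·3·5·0
= 252 + 2825 + 0 = 3077.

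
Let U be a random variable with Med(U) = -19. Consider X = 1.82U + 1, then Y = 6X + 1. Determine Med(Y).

Med(X) = 1.82·(-19) + 1 = -33.58.
Med(Y) = 6·(-33.58) + 1 = -200.48.

Med(Y) = -200.48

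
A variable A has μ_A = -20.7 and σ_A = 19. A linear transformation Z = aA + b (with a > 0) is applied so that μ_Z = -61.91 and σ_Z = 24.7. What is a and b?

a = 1.3, b = -35

σ_Z = a·σ_A (a > 0), so a = 24.7/19 = 1.3.
μ_Z = a·μ_A + b, so b = -61.91 − 1.3·(-20.7) = -35.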